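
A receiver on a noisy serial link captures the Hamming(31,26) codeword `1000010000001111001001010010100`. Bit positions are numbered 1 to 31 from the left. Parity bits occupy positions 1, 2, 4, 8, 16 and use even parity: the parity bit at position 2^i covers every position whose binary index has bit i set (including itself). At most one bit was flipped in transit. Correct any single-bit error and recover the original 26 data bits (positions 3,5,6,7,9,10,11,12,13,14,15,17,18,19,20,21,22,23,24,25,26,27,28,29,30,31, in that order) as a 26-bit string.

00100000111001001010010100

s1: b1⊕b3⊕b5⊕b7⊕b9⊕b11⊕b13⊕b15⊕b17⊕b19⊕b21⊕b23⊕b25⊕b27⊕b29⊕b31 = 1⊕0⊕0⊕0⊕0⊕0⊕1⊕1⊕0⊕1⊕0⊕0⊕0⊕1⊕1⊕0 = 0
s2: b2⊕b3⊕b6⊕b7⊕b10⊕b11⊕b14⊕b15⊕b18⊕b19⊕b22⊕b23⊕b26⊕b27⊕b30⊕b31 = 0⊕0⊕1⊕0⊕0⊕0⊕1⊕1⊕0⊕1⊕1⊕0⊕0⊕1⊕0⊕0 = 0
s4: b4⊕b5⊕b6⊕b7⊕b12⊕b13⊕b14⊕b15⊕b20⊕b21⊕b22⊕b23⊕b28⊕b29⊕b30⊕b31 = 0⊕0⊕1⊕0⊕0⊕1⊕1⊕1⊕0⊕0⊕1⊕0⊕0⊕1⊕0⊕0 = 0
s8: b8⊕b9⊕b10⊕b11⊕b12⊕b13⊕b14⊕b15⊕b24⊕b25⊕b26⊕b27⊕b28⊕b29⊕b30⊕b31 = 0⊕0⊕0⊕0⊕0⊕1⊕1⊕1⊕1⊕0⊕0⊕1⊕0⊕1⊕0⊕0 = 0
s16: b16⊕b17⊕b18⊕b19⊕b20⊕b21⊕b22⊕b23⊕b24⊕b25⊕b26⊕b27⊕b28⊕b29⊕b30⊕b31 = 1⊕0⊕0⊕1⊕0⊕0⊕1⊕0⊕1⊕0⊕0⊕1⊕0⊕1⊕0⊕0 = 0
Syndrome (s16...s1) = 00000 → position 0 (no error).
No correction needed.
Data bits at positions 3,5,6,7,9,10,11,12,13,14,15,17,18,19,20,21,22,23,24,25,26,27,28,29,30,31: 00100000111001001010010100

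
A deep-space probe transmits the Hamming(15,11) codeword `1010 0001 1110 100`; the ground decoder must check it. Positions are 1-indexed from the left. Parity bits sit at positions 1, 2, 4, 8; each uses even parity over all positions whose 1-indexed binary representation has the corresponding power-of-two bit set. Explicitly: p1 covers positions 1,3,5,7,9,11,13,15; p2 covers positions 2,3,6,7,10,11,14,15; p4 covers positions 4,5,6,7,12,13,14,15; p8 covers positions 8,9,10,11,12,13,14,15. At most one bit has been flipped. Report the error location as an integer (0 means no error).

s1: b1⊕b3⊕b5⊕b7⊕b9⊕b11⊕b13⊕b15 = 1⊕1⊕0⊕0⊕1⊕1⊕1⊕0 = 1
s2: b2⊕b3⊕b6⊕b7⊕b10⊕b11⊕b14⊕b15 = 0⊕1⊕0⊕0⊕1⊕1⊕0⊕0 = 1
s4: b4⊕b5⊕b6⊕b7⊕b12⊕b13⊕b14⊕b15 = 0⊕0⊕0⊕0⊕0⊕1⊕0⊕0 = 1
s8: b8⊕b9⊕b10⊕b11⊕b12⊕b13⊕b14⊕b15 = 1⊕1⊕1⊕1⊕0⊕1⊕0⊕0 = 1
Syndrome (s8...s1) = 1111 → position 15.

15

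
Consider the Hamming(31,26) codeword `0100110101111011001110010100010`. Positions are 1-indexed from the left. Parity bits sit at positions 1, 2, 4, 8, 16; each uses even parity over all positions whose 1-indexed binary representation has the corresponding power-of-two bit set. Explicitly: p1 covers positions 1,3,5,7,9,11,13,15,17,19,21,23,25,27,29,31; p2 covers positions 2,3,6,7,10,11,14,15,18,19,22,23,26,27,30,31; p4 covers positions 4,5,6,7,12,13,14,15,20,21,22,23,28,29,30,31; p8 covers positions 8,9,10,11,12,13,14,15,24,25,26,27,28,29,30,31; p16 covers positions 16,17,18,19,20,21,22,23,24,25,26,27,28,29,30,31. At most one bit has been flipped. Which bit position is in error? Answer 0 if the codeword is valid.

s1: b1⊕b3⊕b5⊕b7⊕b9⊕b11⊕b13⊕b15⊕b17⊕b19⊕b21⊕b23⊕b25⊕b27⊕b29⊕b31 = 0⊕0⊕1⊕0⊕0⊕1⊕1⊕1⊕0⊕1⊕1⊕0⊕0⊕0⊕0⊕0 = 0
s2: b2⊕b3⊕b6⊕b7⊕b10⊕b11⊕b14⊕b15⊕b18⊕b19⊕b22⊕b23⊕b26⊕b27⊕b30⊕b31 = 1⊕0⊕1⊕0⊕1⊕1⊕0⊕1⊕0⊕1⊕0⊕0⊕1⊕0⊕1⊕0 = 0
s4: b4⊕b5⊕b6⊕b7⊕b12⊕b13⊕b14⊕b15⊕b20⊕b21⊕b22⊕b23⊕b28⊕b29⊕b30⊕b31 = 0⊕1⊕1⊕0⊕1⊕1⊕0⊕1⊕1⊕1⊕0⊕0⊕0⊕0⊕1⊕0 = 0
s8: b8⊕b9⊕b10⊕b11⊕b12⊕b13⊕b14⊕b15⊕b24⊕b25⊕b26⊕b27⊕b28⊕b29⊕b30⊕b31 = 1⊕0⊕1⊕1⊕1⊕1⊕0⊕1⊕1⊕0⊕1⊕0⊕0⊕0⊕1⊕0 = 1
s16: b16⊕b17⊕b18⊕b19⊕b20⊕b21⊕b22⊕b23⊕b24⊕b25⊕b26⊕b27⊕b28⊕b29⊕b30⊕b31 = 1⊕0⊕0⊕1⊕1⊕1⊕0⊕0⊕1⊕0⊕1⊕0⊕0⊕0⊕1⊕0 = 1
Syndrome (s16...s1) = 11000 → position 24.

24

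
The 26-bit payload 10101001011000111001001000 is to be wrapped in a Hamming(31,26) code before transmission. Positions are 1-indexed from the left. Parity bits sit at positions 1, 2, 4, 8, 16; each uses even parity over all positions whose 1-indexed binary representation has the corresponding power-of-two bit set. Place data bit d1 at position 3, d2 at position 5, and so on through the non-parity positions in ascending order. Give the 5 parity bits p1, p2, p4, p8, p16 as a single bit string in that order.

11001

Place data bits at non-power-of-two positions: b3=1, b5=0, b6=1, b7=0, b9=1, b10=0, b11=0, b12=1, b13=0, b14=1, b15=1, b17=0, b18=0, b19=0, b20=1, b21=1, b22=1, b23=0, b24=0, b25=1, b26=0, b27=0, b28=1, b29=0, b30=0, b31=0.
p1 = XOR of data positions {3,5,7,9,11,13,15,17,19,21,23,25,27,29,31} = 1⊕0⊕0⊕1⊕0⊕0⊕1⊕0⊕0⊕1⊕0⊕1⊕0⊕0⊕0 = 1
p2 = XOR of data positions {3,6,7,10,11,14,15,18,19,22,23,26,27,30,31} = 1⊕1⊕0⊕0⊕0⊕1⊕1⊕0⊕0⊕1⊕0⊕0⊕0⊕0⊕0 = 1
p4 = XOR of data positions {5,6,7,12,13,14,15,20,21,22,23,28,29,30,31} = 0⊕1⊕0⊕1⊕0⊕1⊕1⊕1⊕1⊕1⊕0⊕1⊕0⊕0⊕0 = 0
p8 = XOR of data positions {9,10,11,12,13,14,15,24,25,26,27,28,29,30,31} = 1⊕0⊕0⊕1⊕0⊕1⊕1⊕0⊕1⊕0⊕0⊕1⊕0⊕0⊕0 = 0
p16 = XOR of data positions {17,18,19,20,21,22,23,24,25,26,27,28,29,30,31} = 0⊕0⊕0⊕1⊕1⊕1⊕0⊕0⊕1⊕0⊕0⊕1⊕0⊕0⊕0 = 1
Parity bits p1,p2,p4,p8,p16 = 11001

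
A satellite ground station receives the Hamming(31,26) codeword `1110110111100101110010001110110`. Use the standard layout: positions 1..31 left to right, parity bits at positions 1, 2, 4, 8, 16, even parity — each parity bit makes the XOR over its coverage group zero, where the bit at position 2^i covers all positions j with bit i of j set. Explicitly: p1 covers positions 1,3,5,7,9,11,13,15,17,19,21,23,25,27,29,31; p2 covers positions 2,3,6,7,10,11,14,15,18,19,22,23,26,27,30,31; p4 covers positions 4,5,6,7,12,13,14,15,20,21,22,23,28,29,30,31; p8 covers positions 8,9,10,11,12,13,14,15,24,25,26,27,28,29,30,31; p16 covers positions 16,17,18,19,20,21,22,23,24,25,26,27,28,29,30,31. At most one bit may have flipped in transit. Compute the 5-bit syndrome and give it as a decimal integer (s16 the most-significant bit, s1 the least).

16

s1: b1⊕b3⊕b5⊕b7⊕b9⊕b11⊕b13⊕b15⊕b17⊕b19⊕b21⊕b23⊕b25⊕b27⊕b29⊕b31 = 1⊕1⊕1⊕0⊕1⊕1⊕0⊕0⊕1⊕0⊕1⊕0⊕1⊕1⊕1⊕0 = 0
s2: b2⊕b3⊕b6⊕b7⊕b10⊕b11⊕b14⊕b15⊕b18⊕b19⊕b22⊕b23⊕b26⊕b27⊕b30⊕b31 = 1⊕1⊕1⊕0⊕1⊕1⊕1⊕0⊕1⊕0⊕0⊕0⊕1⊕1⊕1⊕0 = 0
s4: b4⊕b5⊕b6⊕b7⊕b12⊕b13⊕b14⊕b15⊕b20⊕b21⊕b22⊕b23⊕b28⊕b29⊕b30⊕b31 = 0⊕1⊕1⊕0⊕0⊕0⊕1⊕0⊕0⊕1⊕0⊕0⊕0⊕1⊕1⊕0 = 0
s8: b8⊕b9⊕b10⊕b11⊕b12⊕b13⊕b14⊕b15⊕b24⊕b25⊕b26⊕b27⊕b28⊕b29⊕b30⊕b31 = 1⊕1⊕1⊕1⊕0⊕0⊕1⊕0⊕0⊕1⊕1⊕1⊕0⊕1⊕1⊕0 = 0
s16: b16⊕b17⊕b18⊕b19⊕b20⊕b21⊕b22⊕b23⊕b24⊕b25⊕b26⊕b27⊕b28⊕b29⊕b30⊕b31 = 1⊕1⊕1⊕0⊕0⊕1⊕0⊕0⊕0⊕1⊕1⊕1⊕0⊕1⊕1⊕0 = 1
Syndrome (s16...s1) = 10000 → position 16.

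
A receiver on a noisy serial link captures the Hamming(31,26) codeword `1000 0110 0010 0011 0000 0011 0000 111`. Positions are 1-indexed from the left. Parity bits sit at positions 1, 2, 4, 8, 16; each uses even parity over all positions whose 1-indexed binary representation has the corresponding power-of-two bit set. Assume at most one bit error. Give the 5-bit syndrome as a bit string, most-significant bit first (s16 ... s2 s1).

s1: b1⊕b3⊕b5⊕b7⊕b9⊕b11⊕b13⊕b15⊕b17⊕b19⊕b21⊕b23⊕b25⊕b27⊕b29⊕b31 = 1⊕0⊕0⊕1⊕0⊕1⊕0⊕1⊕0⊕0⊕0⊕1⊕0⊕0⊕1⊕1 = 1
s2: b2⊕b3⊕b6⊕b7⊕b10⊕b11⊕b14⊕b15⊕b18⊕b19⊕b22⊕b23⊕b26⊕b27⊕b30⊕b31 = 0⊕0⊕1⊕1⊕0⊕1⊕0⊕1⊕0⊕0⊕0⊕1⊕0⊕0⊕1⊕1 = 1
s4: b4⊕b5⊕b6⊕b7⊕b12⊕b13⊕b14⊕b15⊕b20⊕b21⊕b22⊕b23⊕b28⊕b29⊕b30⊕b31 = 0⊕0⊕1⊕1⊕0⊕0⊕0⊕1⊕0⊕0⊕0⊕1⊕0⊕1⊕1⊕1 = 1
s8: b8⊕b9⊕b10⊕b11⊕b12⊕b13⊕b14⊕b15⊕b24⊕b25⊕b26⊕b27⊕b28⊕b29⊕b30⊕b31 = 0⊕0⊕0⊕1⊕0⊕0⊕0⊕1⊕1⊕0⊕0⊕0⊕0⊕1⊕1⊕1 = 0
s16: b16⊕b17⊕b18⊕b19⊕b20⊕b21⊕b22⊕b23⊕b24⊕b25⊕b26⊕b27⊕b28⊕b29⊕b30⊕b31 = 1⊕0⊕0⊕0⊕0⊕0⊕0⊕1⊕1⊕0⊕0⊕0⊕0⊕1⊕1⊕1 = 0
Syndrome (s16...s1) = 00111 → position 7.

00111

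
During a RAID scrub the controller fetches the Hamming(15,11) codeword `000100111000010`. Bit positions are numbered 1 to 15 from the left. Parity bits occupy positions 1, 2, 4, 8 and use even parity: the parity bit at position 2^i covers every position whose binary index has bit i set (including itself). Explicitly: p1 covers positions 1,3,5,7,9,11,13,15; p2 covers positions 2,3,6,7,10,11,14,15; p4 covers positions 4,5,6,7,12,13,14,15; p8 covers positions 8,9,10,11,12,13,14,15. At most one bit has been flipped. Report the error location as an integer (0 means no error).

12

s1: b1⊕b3⊕b5⊕b7⊕b9⊕b11⊕b13⊕b15 = 0⊕0⊕0⊕1⊕1⊕0⊕0⊕0 = 0
s2: b2⊕b3⊕b6⊕b7⊕b10⊕b11⊕b14⊕b15 = 0⊕0⊕0⊕1⊕0⊕0⊕1⊕0 = 0
s4: b4⊕b5⊕b6⊕b7⊕b12⊕b13⊕b14⊕b15 = 1⊕0⊕0⊕1⊕0⊕0⊕1⊕0 = 1
s8: b8⊕b9⊕b10⊕b11⊕b12⊕b13⊕b14⊕b15 = 1⊕1⊕0⊕0⊕0⊕0⊕1⊕0 = 1
Syndrome (s8...s1) = 1100 → position 12.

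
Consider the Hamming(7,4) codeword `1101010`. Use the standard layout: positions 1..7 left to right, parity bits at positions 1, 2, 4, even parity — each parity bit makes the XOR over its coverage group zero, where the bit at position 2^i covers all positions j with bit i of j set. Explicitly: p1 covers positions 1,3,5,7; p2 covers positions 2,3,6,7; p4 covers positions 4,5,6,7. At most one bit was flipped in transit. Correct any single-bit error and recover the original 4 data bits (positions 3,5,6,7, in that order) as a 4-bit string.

0010

s1: b1⊕b3⊕b5⊕b7 = 1⊕0⊕0⊕0 = 1
s2: b2⊕b3⊕b6⊕b7 = 1⊕0⊕1⊕0 = 0
s4: b4⊕b5⊕b6⊕b7 = 1⊕0⊕1⊕0 = 0
Syndrome (s4...s1) = 001 → position 1.
Flip bit 1: corrected codeword = 0101010
Data bits at positions 3,5,6,7: 0010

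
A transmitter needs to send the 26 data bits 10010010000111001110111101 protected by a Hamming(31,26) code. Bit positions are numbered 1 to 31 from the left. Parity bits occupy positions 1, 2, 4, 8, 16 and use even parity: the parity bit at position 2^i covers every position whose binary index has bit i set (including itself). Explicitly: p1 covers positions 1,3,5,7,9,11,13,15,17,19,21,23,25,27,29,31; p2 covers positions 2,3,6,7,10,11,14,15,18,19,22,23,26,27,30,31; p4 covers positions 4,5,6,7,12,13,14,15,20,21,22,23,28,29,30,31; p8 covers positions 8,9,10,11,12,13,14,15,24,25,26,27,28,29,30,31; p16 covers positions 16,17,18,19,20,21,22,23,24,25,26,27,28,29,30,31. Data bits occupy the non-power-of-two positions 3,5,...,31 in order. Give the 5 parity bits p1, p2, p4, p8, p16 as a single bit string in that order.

Place data bits at non-power-of-two positions: b3=1, b5=0, b6=0, b7=1, b9=0, b10=0, b11=1, b12=0, b13=0, b14=0, b15=0, b17=1, b18=1, b19=1, b20=0, b21=0, b22=1, b23=1, b24=1, b25=0, b26=1, b27=1, b28=1, b29=1, b30=0, b31=1.
p1 = XOR of data positions {3,5,7,9,11,13,15,17,19,21,23,25,27,29,31} = 1⊕0⊕1⊕0⊕1⊕0⊕0⊕1⊕1⊕0⊕1⊕0⊕1⊕1⊕1 = 1
p2 = XOR of data positions {3,6,7,10,11,14,15,18,19,22,23,26,27,30,31} = 1⊕0⊕1⊕0⊕1⊕0⊕0⊕1⊕1⊕1⊕1⊕1⊕1⊕0⊕1 = 0
p4 = XOR of data positions {5,6,7,12,13,14,15,20,21,22,23,28,29,30,31} = 0⊕0⊕1⊕0⊕0⊕0⊕0⊕0⊕0⊕1⊕1⊕1⊕1⊕0⊕1 = 0
p8 = XOR of data positions {9,10,11,12,13,14,15,24,25,26,27,28,29,30,31} = 0⊕0⊕1⊕0⊕0⊕0⊕0⊕1⊕0⊕1⊕1⊕1⊕1⊕0⊕1 = 1
p16 = XOR of data positions {17,18,19,20,21,22,23,24,25,26,27,28,29,30,31} = 1⊕1⊕1⊕0⊕0⊕1⊕1⊕1⊕0⊕1⊕1⊕1⊕1⊕0⊕1 = 1
Parity bits p1,p2,p4,p8,p16 = 10011

10011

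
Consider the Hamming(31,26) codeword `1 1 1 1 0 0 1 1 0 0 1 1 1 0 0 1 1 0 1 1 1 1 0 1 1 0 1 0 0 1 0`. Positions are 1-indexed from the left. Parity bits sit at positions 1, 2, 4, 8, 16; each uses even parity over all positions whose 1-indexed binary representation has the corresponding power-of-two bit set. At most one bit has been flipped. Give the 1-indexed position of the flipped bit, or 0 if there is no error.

0

s1: b1⊕b3⊕b5⊕b7⊕b9⊕b11⊕b13⊕b15⊕b17⊕b19⊕b21⊕b23⊕b25⊕b27⊕b29⊕b31 = 1⊕1⊕0⊕1⊕0⊕1⊕1⊕0⊕1⊕1⊕1⊕0⊕1⊕1⊕0⊕0 = 0
s2: b2⊕b3⊕b6⊕b7⊕b10⊕b11⊕b14⊕b15⊕b18⊕b19⊕b22⊕b23⊕b26⊕b27⊕b30⊕b31 = 1⊕1⊕0⊕1⊕0⊕1⊕0⊕0⊕0⊕1⊕1⊕0⊕0⊕1⊕1⊕0 = 0
s4: b4⊕b5⊕b6⊕b7⊕b12⊕b13⊕b14⊕b15⊕b20⊕b21⊕b22⊕b23⊕b28⊕b29⊕b30⊕b31 = 1⊕0⊕0⊕1⊕1⊕1⊕0⊕0⊕1⊕1⊕1⊕0⊕0⊕0⊕1⊕0 = 0
s8: b8⊕b9⊕b10⊕b11⊕b12⊕b13⊕b14⊕b15⊕b24⊕b25⊕b26⊕b27⊕b28⊕b29⊕b30⊕b31 = 1⊕0⊕0⊕1⊕1⊕1⊕0⊕0⊕1⊕1⊕0⊕1⊕0⊕0⊕1⊕0 = 0
s16: b16⊕b17⊕b18⊕b19⊕b20⊕b21⊕b22⊕b23⊕b24⊕b25⊕b26⊕b27⊕b28⊕b29⊕b30⊕b31 = 1⊕1⊕0⊕1⊕1⊕1⊕1⊕0⊕1⊕1⊕0⊕1⊕0⊕0⊕1⊕0 = 0
Syndrome (s16...s1) = 00000 → position 0 (no error).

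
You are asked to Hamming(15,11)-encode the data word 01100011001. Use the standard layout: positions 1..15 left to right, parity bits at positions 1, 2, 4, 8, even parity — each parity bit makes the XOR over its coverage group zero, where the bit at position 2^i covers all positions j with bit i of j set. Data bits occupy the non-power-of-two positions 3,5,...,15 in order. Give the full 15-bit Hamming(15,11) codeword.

Place data bits at non-power-of-two positions: b3=0, b5=1, b6=1, b7=0, b9=0, b10=0, b11=1, b12=1, b13=0, b14=0, b15=1.
p1 = XOR of data positions {3,5,7,9,11,13,15} = 0⊕1⊕0⊕0⊕1⊕0⊕1 = 1
p2 = XOR of data positions {3,6,7,10,11,14,15} = 0⊕1⊕0⊕0⊕1⊕0⊕1 = 1
p4 = XOR of data positions {5,6,7,12,13,14,15} = 1⊕1⊕0⊕1⊕0⊕0⊕1 = 0
p8 = XOR of data positions {9,10,11,12,13,14,15} = 0⊕0⊕1⊕1⊕0⊕0⊕1 = 1
Codeword b1..b15 = 110011010011001

110011010011001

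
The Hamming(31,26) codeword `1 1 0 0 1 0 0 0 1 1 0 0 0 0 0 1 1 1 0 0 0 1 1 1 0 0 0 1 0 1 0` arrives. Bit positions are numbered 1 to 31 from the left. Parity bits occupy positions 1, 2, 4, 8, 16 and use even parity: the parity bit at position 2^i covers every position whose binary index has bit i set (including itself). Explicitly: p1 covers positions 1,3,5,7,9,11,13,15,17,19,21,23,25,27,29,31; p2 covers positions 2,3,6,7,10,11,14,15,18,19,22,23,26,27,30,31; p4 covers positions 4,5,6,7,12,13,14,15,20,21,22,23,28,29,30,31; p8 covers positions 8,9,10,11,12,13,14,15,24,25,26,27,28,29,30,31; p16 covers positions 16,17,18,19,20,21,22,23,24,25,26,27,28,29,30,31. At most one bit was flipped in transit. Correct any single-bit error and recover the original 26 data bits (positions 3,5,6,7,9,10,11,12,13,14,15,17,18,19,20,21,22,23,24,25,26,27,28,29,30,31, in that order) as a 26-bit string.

s1: b1⊕b3⊕b5⊕b7⊕b9⊕b11⊕b13⊕b15⊕b17⊕b19⊕b21⊕b23⊕b25⊕b27⊕b29⊕b31 = 1⊕0⊕1⊕0⊕1⊕0⊕0⊕0⊕1⊕0⊕0⊕1⊕0⊕0⊕0⊕0 = 1
s2: b2⊕b3⊕b6⊕b7⊕b10⊕b11⊕b14⊕b15⊕b18⊕b19⊕b22⊕b23⊕b26⊕b27⊕b30⊕b31 = 1⊕0⊕0⊕0⊕1⊕0⊕0⊕0⊕1⊕0⊕1⊕1⊕0⊕0⊕1⊕0 = 0
s4: b4⊕b5⊕b6⊕b7⊕b12⊕b13⊕b14⊕b15⊕b20⊕b21⊕b22⊕b23⊕b28⊕b29⊕b30⊕b31 = 0⊕1⊕0⊕0⊕0⊕0⊕0⊕0⊕0⊕0⊕1⊕1⊕1⊕0⊕1⊕0 = 1
s8: b8⊕b9⊕b10⊕b11⊕b12⊕b13⊕b14⊕b15⊕b24⊕b25⊕b26⊕b27⊕b28⊕b29⊕b30⊕b31 = 0⊕1⊕1⊕0⊕0⊕0⊕0⊕0⊕1⊕0⊕0⊕0⊕1⊕0⊕1⊕0 = 1
s16: b16⊕b17⊕b18⊕b19⊕b20⊕b21⊕b22⊕b23⊕b24⊕b25⊕b26⊕b27⊕b28⊕b29⊕b30⊕b31 = 1⊕1⊕1⊕0⊕0⊕0⊕1⊕1⊕1⊕0⊕0⊕0⊕1⊕0⊕1⊕0 = 0
Syndrome (s16...s1) = 01101 → position 13.
Flip bit 13: corrected codeword = 1100100011001001110001110001010
Data bits at positions 3,5,6,7,9,10,11,12,13,14,15,17,18,19,20,21,22,23,24,25,26,27,28,29,30,31: 01001100100110001110001010

01001100100110001110001010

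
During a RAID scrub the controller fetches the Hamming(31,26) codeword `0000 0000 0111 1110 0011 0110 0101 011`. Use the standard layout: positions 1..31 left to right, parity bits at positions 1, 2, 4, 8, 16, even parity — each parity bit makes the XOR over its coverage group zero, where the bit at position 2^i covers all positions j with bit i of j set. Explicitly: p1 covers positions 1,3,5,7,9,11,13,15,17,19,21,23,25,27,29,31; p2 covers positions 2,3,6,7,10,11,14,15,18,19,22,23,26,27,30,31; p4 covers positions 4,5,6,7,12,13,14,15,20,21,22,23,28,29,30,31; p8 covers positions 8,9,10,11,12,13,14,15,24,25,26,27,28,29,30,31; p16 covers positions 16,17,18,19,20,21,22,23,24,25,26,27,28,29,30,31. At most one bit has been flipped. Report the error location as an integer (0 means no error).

s1: b1⊕b3⊕b5⊕b7⊕b9⊕b11⊕b13⊕b15⊕b17⊕b19⊕b21⊕b23⊕b25⊕b27⊕b29⊕b31 = 0⊕0⊕0⊕0⊕0⊕1⊕1⊕1⊕0⊕1⊕0⊕1⊕0⊕0⊕0⊕1 = 0
s2: b2⊕b3⊕b6⊕b7⊕b10⊕b11⊕b14⊕b15⊕b18⊕b19⊕b22⊕b23⊕b26⊕b27⊕b30⊕b31 = 0⊕0⊕0⊕0⊕1⊕1⊕1⊕1⊕0⊕1⊕1⊕1⊕1⊕0⊕1⊕1 = 0
s4: b4⊕b5⊕b6⊕b7⊕b12⊕b13⊕b14⊕b15⊕b20⊕b21⊕b22⊕b23⊕b28⊕b29⊕b30⊕b31 = 0⊕0⊕0⊕0⊕1⊕1⊕1⊕1⊕1⊕0⊕1⊕1⊕1⊕0⊕1⊕1 = 0
s8: b8⊕b9⊕b10⊕b11⊕b12⊕b13⊕b14⊕b15⊕b24⊕b25⊕b26⊕b27⊕b28⊕b29⊕b30⊕b31 = 0⊕0⊕1⊕1⊕1⊕1⊕1⊕1⊕0⊕0⊕1⊕0⊕1⊕0⊕1⊕1 = 0
s16: b16⊕b17⊕b18⊕b19⊕b20⊕b21⊕b22⊕b23⊕b24⊕b25⊕b26⊕b27⊕b28⊕b29⊕b30⊕b31 = 0⊕0⊕0⊕1⊕1⊕0⊕1⊕1⊕0⊕0⊕1⊕0⊕1⊕0⊕1⊕1 = 0
Syndrome (s16...s1) = 00000 → position 0 (no error).

0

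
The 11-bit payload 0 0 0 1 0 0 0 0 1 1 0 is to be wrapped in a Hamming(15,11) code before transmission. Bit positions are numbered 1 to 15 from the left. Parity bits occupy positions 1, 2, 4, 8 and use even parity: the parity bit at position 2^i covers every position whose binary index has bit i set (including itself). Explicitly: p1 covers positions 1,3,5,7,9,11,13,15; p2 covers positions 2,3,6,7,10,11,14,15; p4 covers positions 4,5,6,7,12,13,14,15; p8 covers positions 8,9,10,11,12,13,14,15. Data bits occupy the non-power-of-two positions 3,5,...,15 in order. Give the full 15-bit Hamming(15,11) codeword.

Place data bits at non-power-of-two positions: b3=0, b5=0, b6=0, b7=1, b9=0, b10=0, b11=0, b12=0, b13=1, b14=1, b15=0.
p1 = XOR of data positions {3,5,7,9,11,13,15} = 0⊕0⊕1⊕0⊕0⊕1⊕0 = 0
p2 = XOR of data positions {3,6,7,10,11,14,15} = 0⊕0⊕1⊕0⊕0⊕1⊕0 = 0
p4 = XOR of data positions {5,6,7,12,13,14,15} = 0⊕0⊕1⊕0⊕1⊕1⊕0 = 1
p8 = XOR of data positions {9,10,11,12,13,14,15} = 0⊕0⊕0⊕0⊕1⊕1⊕0 = 0
Codeword b1..b15 = 000100100000110

000100100000110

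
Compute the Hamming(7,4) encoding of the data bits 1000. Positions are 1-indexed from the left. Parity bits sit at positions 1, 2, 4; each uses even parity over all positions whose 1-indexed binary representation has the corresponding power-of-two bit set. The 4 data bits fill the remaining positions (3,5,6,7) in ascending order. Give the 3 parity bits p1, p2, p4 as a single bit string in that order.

110

Place data bits at non-power-of-two positions: b3=1, b5=0, b6=0, b7=0.
p1 = XOR of data positions {3,5,7} = 1⊕0⊕0 = 1
p2 = XOR of data positions {3,6,7} = 1⊕0⊕0 = 1
p4 = XOR of data positions {5,6,7} = 0⊕0⊕0 = 0
Parity bits p1,p2,p4 = 110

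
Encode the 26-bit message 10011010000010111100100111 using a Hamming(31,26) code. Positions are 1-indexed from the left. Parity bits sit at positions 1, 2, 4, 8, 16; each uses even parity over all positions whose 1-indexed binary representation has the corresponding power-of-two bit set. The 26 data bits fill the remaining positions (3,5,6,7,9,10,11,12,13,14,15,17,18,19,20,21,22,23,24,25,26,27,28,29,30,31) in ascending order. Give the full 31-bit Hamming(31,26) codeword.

Place data bits at non-power-of-two positions: b3=1, b5=0, b6=0, b7=1, b9=1, b10=0, b11=1, b12=0, b13=0, b14=0, b15=0, b17=0, b18=1, b19=0, b20=1, b21=1, b22=1, b23=1, b24=0, b25=0, b26=1, b27=0, b28=0, b29=1, b30=1, b31=1.
p1 = XOR of data positions {3,5,7,9,11,13,15,17,19,21,23,25,27,29,31} = 1⊕0⊕1⊕1⊕1⊕0⊕0⊕0⊕0⊕1⊕1⊕0⊕0⊕1⊕1 = 0
p2 = XOR of data positions {3,6,7,10,11,14,15,18,19,22,23,26,27,30,31} = 1⊕0⊕1⊕0⊕1⊕0⊕0⊕1⊕0⊕1⊕1⊕1⊕0⊕1⊕1 = 1
p4 = XOR of data positions {5,6,7,12,13,14,15,20,21,22,23,28,29,30,31} = 0⊕0⊕1⊕0⊕0⊕0⊕0⊕1⊕1⊕1⊕1⊕0⊕1⊕1⊕1 = 0
p8 = XOR of data positions {9,10,11,12,13,14,15,24,25,26,27,28,29,30,31} = 1⊕0⊕1⊕0⊕0⊕0⊕0⊕0⊕0⊕1⊕0⊕0⊕1⊕1⊕1 = 0
p16 = XOR of data positions {17,18,19,20,21,22,23,24,25,26,27,28,29,30,31} = 0⊕1⊕0⊕1⊕1⊕1⊕1⊕0⊕0⊕1⊕0⊕0⊕1⊕1⊕1 = 1
Codeword b1..b31 = 0110001010100001010111100100111

0110001010100001010111100100111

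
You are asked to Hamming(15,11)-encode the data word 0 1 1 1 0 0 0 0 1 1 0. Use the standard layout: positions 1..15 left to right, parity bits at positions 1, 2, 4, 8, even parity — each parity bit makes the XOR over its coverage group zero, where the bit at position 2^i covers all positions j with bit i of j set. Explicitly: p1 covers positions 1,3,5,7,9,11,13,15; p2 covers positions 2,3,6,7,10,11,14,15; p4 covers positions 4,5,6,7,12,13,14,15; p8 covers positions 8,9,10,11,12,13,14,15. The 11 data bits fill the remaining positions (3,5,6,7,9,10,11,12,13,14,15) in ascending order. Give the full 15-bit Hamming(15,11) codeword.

Place data bits at non-power-of-two positions: b3=0, b5=1, b6=1, b7=1, b9=0, b10=0, b11=0, b12=0, b13=1, b14=1, b15=0.
p1 = XOR of data positions {3,5,7,9,11,13,15} = 0⊕1⊕1⊕0⊕0⊕1⊕0 = 1
p2 = XOR of data positions {3,6,7,10,11,14,15} = 0⊕1⊕1⊕0⊕0⊕1⊕0 = 1
p4 = XOR of data positions {5,6,7,12,13,14,15} = 1⊕1⊕1⊕0⊕1⊕1⊕0 = 1
p8 = XOR of data positions {9,10,11,12,13,14,15} = 0⊕0⊕0⊕0⊕1⊕1⊕0 = 0
Codeword b1..b15 = 110111100000110

110111100000110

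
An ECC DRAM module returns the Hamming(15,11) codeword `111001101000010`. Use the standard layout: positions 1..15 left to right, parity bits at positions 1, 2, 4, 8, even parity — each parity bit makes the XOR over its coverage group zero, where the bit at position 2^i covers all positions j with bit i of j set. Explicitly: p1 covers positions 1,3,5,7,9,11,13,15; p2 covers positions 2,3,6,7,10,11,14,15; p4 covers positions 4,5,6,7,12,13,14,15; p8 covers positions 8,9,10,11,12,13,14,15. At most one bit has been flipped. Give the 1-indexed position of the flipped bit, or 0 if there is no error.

6

s1: b1⊕b3⊕b5⊕b7⊕b9⊕b11⊕b13⊕b15 = 1⊕1⊕0⊕1⊕1⊕0⊕0⊕0 = 0
s2: b2⊕b3⊕b6⊕b7⊕b10⊕b11⊕b14⊕b15 = 1⊕1⊕1⊕1⊕0⊕0⊕1⊕0 = 1
s4: b4⊕b5⊕b6⊕b7⊕b12⊕b13⊕b14⊕b15 = 0⊕0⊕1⊕1⊕0⊕0⊕1⊕0 = 1
s8: b8⊕b9⊕b10⊕b11⊕b12⊕b13⊕b14⊕b15 = 0⊕1⊕0⊕0⊕0⊕0⊕1⊕0 = 0
Syndrome (s8...s1) = 0110 → position 6.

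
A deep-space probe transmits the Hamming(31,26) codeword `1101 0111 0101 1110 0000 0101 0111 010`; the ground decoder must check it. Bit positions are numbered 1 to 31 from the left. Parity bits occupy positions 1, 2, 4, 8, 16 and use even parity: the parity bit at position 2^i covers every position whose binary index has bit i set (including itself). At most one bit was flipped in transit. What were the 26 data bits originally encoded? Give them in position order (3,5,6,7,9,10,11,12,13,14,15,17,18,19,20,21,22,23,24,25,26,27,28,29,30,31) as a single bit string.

s1: b1⊕b3⊕b5⊕b7⊕b9⊕b11⊕b13⊕b15⊕b17⊕b19⊕b21⊕b23⊕b25⊕b27⊕b29⊕b31 = 1⊕0⊕0⊕1⊕0⊕0⊕1⊕1⊕0⊕0⊕0⊕0⊕0⊕1⊕0⊕0 = 1
s2: b2⊕b3⊕b6⊕b7⊕b10⊕b11⊕b14⊕b15⊕b18⊕b19⊕b22⊕b23⊕b26⊕b27⊕b30⊕b31 = 1⊕0⊕1⊕1⊕1⊕0⊕1⊕1⊕0⊕0⊕1⊕0⊕1⊕1⊕1⊕0 = 0
s4: b4⊕b5⊕b6⊕b7⊕b12⊕b13⊕b14⊕b15⊕b20⊕b21⊕b22⊕b23⊕b28⊕b29⊕b30⊕b31 = 1⊕0⊕1⊕1⊕1⊕1⊕1⊕1⊕0⊕0⊕1⊕0⊕1⊕0⊕1⊕0 = 0
s8: b8⊕b9⊕b10⊕b11⊕b12⊕b13⊕b14⊕b15⊕b24⊕b25⊕b26⊕b27⊕b28⊕b29⊕b30⊕b31 = 1⊕0⊕1⊕0⊕1⊕1⊕1⊕1⊕1⊕0⊕1⊕1⊕1⊕0⊕1⊕0 = 1
s16: b16⊕b17⊕b18⊕b19⊕b20⊕b21⊕b22⊕b23⊕b24⊕b25⊕b26⊕b27⊕b28⊕b29⊕b30⊕b31 = 0⊕0⊕0⊕0⊕0⊕0⊕1⊕0⊕1⊕0⊕1⊕1⊕1⊕0⊕1⊕0 = 0
Syndrome (s16...s1) = 01001 → position 9.
Flip bit 9: corrected codeword = 1101011111011110000001010111010
Data bits at positions 3,5,6,7,9,10,11,12,13,14,15,17,18,19,20,21,22,23,24,25,26,27,28,29,30,31: 00111101111000001010111010

00111101111000001010111010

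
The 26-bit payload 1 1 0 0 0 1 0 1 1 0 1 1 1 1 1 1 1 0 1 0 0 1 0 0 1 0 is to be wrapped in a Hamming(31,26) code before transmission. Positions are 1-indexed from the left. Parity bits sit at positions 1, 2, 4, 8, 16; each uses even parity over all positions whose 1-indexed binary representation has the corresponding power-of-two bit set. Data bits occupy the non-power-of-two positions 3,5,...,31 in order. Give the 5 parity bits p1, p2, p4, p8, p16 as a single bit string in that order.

Place data bits at non-power-of-two positions: b3=1, b5=1, b6=0, b7=0, b9=0, b10=1, b11=0, b12=1, b13=1, b14=0, b15=1, b17=1, b18=1, b19=1, b20=1, b21=1, b22=1, b23=0, b24=1, b25=0, b26=0, b27=1, b28=0, b29=0, b30=1, b31=0.
p1 = XOR of data positions {3,5,7,9,11,13,15,17,19,21,23,25,27,29,31} = 1⊕1⊕0⊕0⊕0⊕1⊕1⊕1⊕1⊕1⊕0⊕0⊕1⊕0⊕0 = 0
p2 = XOR of data positions {3,6,7,10,11,14,15,18,19,22,23,26,27,30,31} = 1⊕0⊕0⊕1⊕0⊕0⊕1⊕1⊕1⊕1⊕0⊕0⊕1⊕1⊕0 = 0
p4 = XOR of data positions {5,6,7,12,13,14,15,20,21,22,23,28,29,30,31} = 1⊕0⊕0⊕1⊕1⊕0⊕1⊕1⊕1⊕1⊕0⊕0⊕0⊕1⊕0 = 0
p8 = XOR of data positions {9,10,11,12,13,14,15,24,25,26,27,28,29,30,31} = 0⊕1⊕0⊕1⊕1⊕0⊕1⊕1⊕0⊕0⊕1⊕0⊕0⊕1⊕0 = 1
p16 = XOR of data positions {17,18,19,20,21,22,23,24,25,26,27,28,29,30,31} = 1⊕1⊕1⊕1⊕1⊕1⊕0⊕1⊕0⊕0⊕1⊕0⊕0⊕1⊕0 = 1
Parity bits p1,p2,p4,p8,p16 = 00011

00011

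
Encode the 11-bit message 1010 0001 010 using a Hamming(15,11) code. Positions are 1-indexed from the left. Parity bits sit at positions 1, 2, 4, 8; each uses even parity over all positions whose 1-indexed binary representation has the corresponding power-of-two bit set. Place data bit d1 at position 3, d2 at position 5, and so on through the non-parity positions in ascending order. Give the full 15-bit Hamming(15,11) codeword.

111101000001010

Place data bits at non-power-of-two positions: b3=1, b5=0, b6=1, b7=0, b9=0, b10=0, b11=0, b12=1, b13=0, b14=1, b15=0.
p1 = XOR of data positions {3,5,7,9,11,13,15} = 1⊕0⊕0⊕0⊕0⊕0⊕0 = 1
p2 = XOR of data positions {3,6,7,10,11,14,15} = 1⊕1⊕0⊕0⊕0⊕1⊕0 = 1
p4 = XOR of data positions {5,6,7,12,13,14,15} = 0⊕1⊕0⊕1⊕0⊕1⊕0 = 1
p8 = XOR of data positions {9,10,11,12,13,14,15} = 0⊕0⊕0⊕1⊕0⊕1⊕0 = 0
Codeword b1..b15 = 111101000001010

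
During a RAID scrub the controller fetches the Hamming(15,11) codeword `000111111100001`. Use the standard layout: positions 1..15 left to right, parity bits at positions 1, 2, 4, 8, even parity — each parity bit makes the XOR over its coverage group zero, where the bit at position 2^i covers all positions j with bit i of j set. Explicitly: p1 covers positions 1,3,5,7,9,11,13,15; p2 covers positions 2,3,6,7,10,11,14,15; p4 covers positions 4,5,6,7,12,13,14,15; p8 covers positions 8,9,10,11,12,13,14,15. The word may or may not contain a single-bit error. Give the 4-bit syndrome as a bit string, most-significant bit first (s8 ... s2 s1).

s1: b1⊕b3⊕b5⊕b7⊕b9⊕b11⊕b13⊕b15 = 0⊕0⊕1⊕1⊕1⊕0⊕0⊕1 = 0
s2: b2⊕b3⊕b6⊕b7⊕b10⊕b11⊕b14⊕b15 = 0⊕0⊕1⊕1⊕1⊕0⊕0⊕1 = 0
s4: b4⊕b5⊕b6⊕b7⊕b12⊕b13⊕b14⊕b15 = 1⊕1⊕1⊕1⊕0⊕0⊕0⊕1 = 1
s8: b8⊕b9⊕b10⊕b11⊕b12⊕b13⊕b14⊕b15 = 1⊕1⊕1⊕0⊕0⊕0⊕0⊕1 = 0
Syndrome (s8...s1) = 0100 → position 4.

0100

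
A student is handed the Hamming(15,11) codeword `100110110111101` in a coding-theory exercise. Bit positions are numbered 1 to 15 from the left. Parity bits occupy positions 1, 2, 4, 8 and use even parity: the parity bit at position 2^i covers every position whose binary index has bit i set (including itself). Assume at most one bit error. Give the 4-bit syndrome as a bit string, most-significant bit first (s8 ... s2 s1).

s1: b1⊕b3⊕b5⊕b7⊕b9⊕b11⊕b13⊕b15 = 1⊕0⊕1⊕1⊕0⊕1⊕1⊕1 = 0
s2: b2⊕b3⊕b6⊕b7⊕b10⊕b11⊕b14⊕b15 = 0⊕0⊕0⊕1⊕1⊕1⊕0⊕1 = 0
s4: b4⊕b5⊕b6⊕b7⊕b12⊕b13⊕b14⊕b15 = 1⊕1⊕0⊕1⊕1⊕1⊕0⊕1 = 0
s8: b8⊕b9⊕b10⊕b11⊕b12⊕b13⊕b14⊕b15 = 1⊕0⊕1⊕1⊕1⊕1⊕0⊕1 = 0
Syndrome (s8...s1) = 0000 → position 0 (no error).

0000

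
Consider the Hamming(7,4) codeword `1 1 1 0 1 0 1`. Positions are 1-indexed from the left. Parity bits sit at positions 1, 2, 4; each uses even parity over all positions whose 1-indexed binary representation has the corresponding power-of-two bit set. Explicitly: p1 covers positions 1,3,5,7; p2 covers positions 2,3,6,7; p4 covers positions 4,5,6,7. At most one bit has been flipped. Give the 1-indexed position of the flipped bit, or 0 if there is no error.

s1: b1⊕b3⊕b5⊕b7 = 1⊕1⊕1⊕1 = 0
s2: b2⊕b3⊕b6⊕b7 = 1⊕1⊕0⊕1 = 1
s4: b4⊕b5⊕b6⊕b7 = 0⊕1⊕0⊕1 = 0
Syndrome (s4...s1) = 010 → position 2.

2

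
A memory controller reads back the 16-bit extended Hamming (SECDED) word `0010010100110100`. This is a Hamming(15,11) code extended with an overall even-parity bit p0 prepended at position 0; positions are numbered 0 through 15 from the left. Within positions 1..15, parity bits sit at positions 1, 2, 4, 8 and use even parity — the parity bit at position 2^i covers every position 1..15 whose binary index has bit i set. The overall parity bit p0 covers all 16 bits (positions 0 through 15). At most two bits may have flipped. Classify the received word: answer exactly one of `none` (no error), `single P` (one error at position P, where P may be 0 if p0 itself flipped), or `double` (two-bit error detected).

s1: b1⊕b3⊕b5⊕b7⊕b9⊕b11⊕b13⊕b15 = 0⊕0⊕1⊕1⊕0⊕1⊕1⊕0 = 0
s2: b2⊕b3⊕b6⊕b7⊕b10⊕b11⊕b14⊕b15 = 1⊕0⊕0⊕1⊕1⊕1⊕0⊕0 = 0
s4: b4⊕b5⊕b6⊕b7⊕b12⊕b13⊕b14⊕b15 = 0⊕1⊕0⊕1⊕0⊕1⊕0⊕0 = 1
s8: b8⊕b9⊕b10⊕b11⊕b12⊕b13⊕b14⊕b15 = 0⊕0⊕1⊕1⊕0⊕1⊕0⊕0 = 1
Syndrome (s8...s1) = 1100 → position 12.
Overall parity (XOR of all 16 bits, including p0): 0⊕0⊕1⊕0⊕0⊕1⊕0⊕1⊕0⊕0⊕1⊕1⊕0⊕1⊕0⊕0 = 0
Overall=0, syndrome position=12 → double-bit error detected (uncorrectable).

double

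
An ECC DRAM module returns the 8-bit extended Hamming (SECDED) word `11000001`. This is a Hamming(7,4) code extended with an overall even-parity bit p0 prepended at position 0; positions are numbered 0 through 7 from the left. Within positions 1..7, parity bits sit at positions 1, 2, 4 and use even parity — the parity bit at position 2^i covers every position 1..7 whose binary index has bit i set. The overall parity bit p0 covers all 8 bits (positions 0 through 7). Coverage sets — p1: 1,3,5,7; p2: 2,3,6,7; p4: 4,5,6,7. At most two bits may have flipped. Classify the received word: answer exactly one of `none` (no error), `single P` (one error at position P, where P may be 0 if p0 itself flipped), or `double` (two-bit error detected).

s1: b1⊕b3⊕b5⊕b7 = 1⊕0⊕0⊕1 = 0
s2: b2⊕b3⊕b6⊕b7 = 0⊕0⊕0⊕1 = 1
s4: b4⊕b5⊕b6⊕b7 = 0⊕0⊕0⊕1 = 1
Syndrome (s4...s1) = 110 → position 6.
Overall parity (XOR of all 8 bits, including p0): 1⊕1⊕0⊕0⊕0⊕0⊕0⊕1 = 1
Overall=1, syndrome position=6 → single-bit error at position 6.

single 6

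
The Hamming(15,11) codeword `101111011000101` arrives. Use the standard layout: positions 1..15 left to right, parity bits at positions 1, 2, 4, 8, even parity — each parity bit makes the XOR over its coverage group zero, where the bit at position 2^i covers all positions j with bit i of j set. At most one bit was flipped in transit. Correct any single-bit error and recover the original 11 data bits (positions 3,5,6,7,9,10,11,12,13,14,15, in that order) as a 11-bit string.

11001000101

s1: b1⊕b3⊕b5⊕b7⊕b9⊕b11⊕b13⊕b15 = 1⊕1⊕1⊕0⊕1⊕0⊕1⊕1 = 0
s2: b2⊕b3⊕b6⊕b7⊕b10⊕b11⊕b14⊕b15 = 0⊕1⊕1⊕0⊕0⊕0⊕0⊕1 = 1
s4: b4⊕b5⊕b6⊕b7⊕b12⊕b13⊕b14⊕b15 = 1⊕1⊕1⊕0⊕0⊕1⊕0⊕1 = 1
s8: b8⊕b9⊕b10⊕b11⊕b12⊕b13⊕b14⊕b15 = 1⊕1⊕0⊕0⊕0⊕1⊕0⊕1 = 0
Syndrome (s8...s1) = 0110 → position 6.
Flip bit 6: corrected codeword = 101110011000101
Data bits at positions 3,5,6,7,9,10,11,12,13,14,15: 11001000101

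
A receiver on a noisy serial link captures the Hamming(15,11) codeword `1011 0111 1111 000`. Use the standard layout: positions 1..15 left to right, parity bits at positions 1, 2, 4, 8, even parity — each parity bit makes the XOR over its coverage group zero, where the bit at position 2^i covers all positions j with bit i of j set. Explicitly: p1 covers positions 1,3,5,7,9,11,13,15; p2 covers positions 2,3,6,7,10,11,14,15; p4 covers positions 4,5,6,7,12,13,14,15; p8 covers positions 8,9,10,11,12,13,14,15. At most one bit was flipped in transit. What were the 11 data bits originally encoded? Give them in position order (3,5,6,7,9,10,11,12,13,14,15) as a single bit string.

10111101000

s1: b1⊕b3⊕b5⊕b7⊕b9⊕b11⊕b13⊕b15 = 1⊕1⊕0⊕1⊕1⊕1⊕0⊕0 = 1
s2: b2⊕b3⊕b6⊕b7⊕b10⊕b11⊕b14⊕b15 = 0⊕1⊕1⊕1⊕1⊕1⊕0⊕0 = 1
s4: b4⊕b5⊕b6⊕b7⊕b12⊕b13⊕b14⊕b15 = 1⊕0⊕1⊕1⊕1⊕0⊕0⊕0 = 0
s8: b8⊕b9⊕b10⊕b11⊕b12⊕b13⊕b14⊕b15 = 1⊕1⊕1⊕1⊕1⊕0⊕0⊕0 = 1
Syndrome (s8...s1) = 1011 → position 11.
Flip bit 11: corrected codeword = 101101111101000
Data bits at positions 3,5,6,7,9,10,11,12,13,14,15: 10111101000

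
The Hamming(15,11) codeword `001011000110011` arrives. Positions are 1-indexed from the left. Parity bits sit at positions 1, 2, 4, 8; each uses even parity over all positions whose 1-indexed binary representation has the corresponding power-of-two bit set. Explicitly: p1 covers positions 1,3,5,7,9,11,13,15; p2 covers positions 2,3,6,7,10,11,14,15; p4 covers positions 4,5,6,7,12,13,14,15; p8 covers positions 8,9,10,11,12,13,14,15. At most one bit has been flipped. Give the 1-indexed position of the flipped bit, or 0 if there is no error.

s1: b1⊕b3⊕b5⊕b7⊕b9⊕b11⊕b13⊕b15 = 0⊕1⊕1⊕0⊕0⊕1⊕0⊕1 = 0
s2: b2⊕b3⊕b6⊕b7⊕b10⊕b11⊕b14⊕b15 = 0⊕1⊕1⊕0⊕1⊕1⊕1⊕1 = 0
s4: b4⊕b5⊕b6⊕b7⊕b12⊕b13⊕b14⊕b15 = 0⊕1⊕1⊕0⊕0⊕0⊕1⊕1 = 0
s8: b8⊕b9⊕b10⊕b11⊕b12⊕b13⊕b14⊕b15 = 0⊕0⊕1⊕1⊕0⊕0⊕1⊕1 = 0
Syndrome (s8...s1) = 0000 → position 0 (no error).

0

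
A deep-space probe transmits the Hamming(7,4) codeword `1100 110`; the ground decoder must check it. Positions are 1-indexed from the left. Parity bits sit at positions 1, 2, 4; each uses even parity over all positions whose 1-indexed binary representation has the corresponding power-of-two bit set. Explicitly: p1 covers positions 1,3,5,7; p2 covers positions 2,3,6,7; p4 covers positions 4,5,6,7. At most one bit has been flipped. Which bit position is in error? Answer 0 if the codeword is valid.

s1: b1⊕b3⊕b5⊕b7 = 1⊕0⊕1⊕0 = 0
s2: b2⊕b3⊕b6⊕b7 = 1⊕0⊕1⊕0 = 0
s4: b4⊕b5⊕b6⊕b7 = 0⊕1⊕1⊕0 = 0
Syndrome (s4...s1) = 000 → position 0 (no error).

0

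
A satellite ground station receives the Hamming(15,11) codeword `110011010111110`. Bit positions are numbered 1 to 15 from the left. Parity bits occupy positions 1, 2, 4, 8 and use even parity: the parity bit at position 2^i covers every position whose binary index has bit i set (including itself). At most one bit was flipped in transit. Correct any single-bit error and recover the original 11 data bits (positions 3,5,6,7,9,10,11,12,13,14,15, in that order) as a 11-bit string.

s1: b1⊕b3⊕b5⊕b7⊕b9⊕b11⊕b13⊕b15 = 1⊕0⊕1⊕0⊕0⊕1⊕1⊕0 = 0
s2: b2⊕b3⊕b6⊕b7⊕b10⊕b11⊕b14⊕b15 = 1⊕0⊕1⊕0⊕1⊕1⊕1⊕0 = 1
s4: b4⊕b5⊕b6⊕b7⊕b12⊕b13⊕b14⊕b15 = 0⊕1⊕1⊕0⊕1⊕1⊕1⊕0 = 1
s8: b8⊕b9⊕b10⊕b11⊕b12⊕b13⊕b14⊕b15 = 1⊕0⊕1⊕1⊕1⊕1⊕1⊕0 = 0
Syndrome (s8...s1) = 0110 → position 6.
Flip bit 6: corrected codeword = 110010010111110
Data bits at positions 3,5,6,7,9,10,11,12,13,14,15: 01000111110

01000111110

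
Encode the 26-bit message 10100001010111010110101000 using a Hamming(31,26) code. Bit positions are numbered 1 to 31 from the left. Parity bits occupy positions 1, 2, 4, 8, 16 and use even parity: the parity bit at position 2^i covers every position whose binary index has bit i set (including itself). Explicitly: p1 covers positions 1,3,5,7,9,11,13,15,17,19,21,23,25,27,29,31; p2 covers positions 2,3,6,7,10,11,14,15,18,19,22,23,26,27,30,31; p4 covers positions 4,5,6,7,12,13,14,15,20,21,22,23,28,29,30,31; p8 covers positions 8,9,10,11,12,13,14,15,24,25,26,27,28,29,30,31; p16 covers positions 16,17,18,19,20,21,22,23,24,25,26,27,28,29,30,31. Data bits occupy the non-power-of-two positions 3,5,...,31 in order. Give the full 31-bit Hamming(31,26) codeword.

Place data bits at non-power-of-two positions: b3=1, b5=0, b6=1, b7=0, b9=0, b10=0, b11=0, b12=1, b13=0, b14=1, b15=0, b17=1, b18=1, b19=1, b20=0, b21=1, b22=0, b23=1, b24=1, b25=0, b26=1, b27=0, b28=1, b29=0, b30=0, b31=0.
p1 = XOR of data positions {3,5,7,9,11,13,15,17,19,21,23,25,27,29,31} = 1⊕0⊕0⊕0⊕0⊕0⊕0⊕1⊕1⊕1⊕1⊕0⊕0⊕0⊕0 = 1
p2 = XOR of data positions {3,6,7,10,11,14,15,18,19,22,23,26,27,30,31} = 1⊕1⊕0⊕0⊕0⊕1⊕0⊕1⊕1⊕0⊕1⊕1⊕0⊕0⊕0 = 1
p4 = XOR of data positions {5,6,7,12,13,14,15,20,21,22,23,28,29,30,31} = 0⊕1⊕0⊕1⊕0⊕1⊕0⊕0⊕1⊕0⊕1⊕1⊕0⊕0⊕0 = 0
p8 = XOR of data positions {9,10,11,12,13,14,15,24,25,26,27,28,29,30,31} = 0⊕0⊕0⊕1⊕0⊕1⊕0⊕1⊕0⊕1⊕0⊕1⊕0⊕0⊕0 = 1
p16 = XOR of data positions {17,18,19,20,21,22,23,24,25,26,27,28,29,30,31} = 1⊕1⊕1⊕0⊕1⊕0⊕1⊕1⊕0⊕1⊕0⊕1⊕0⊕0⊕0 = 0
Codeword b1..b31 = 1110010100010100111010110101000

1110010100010100111010110101000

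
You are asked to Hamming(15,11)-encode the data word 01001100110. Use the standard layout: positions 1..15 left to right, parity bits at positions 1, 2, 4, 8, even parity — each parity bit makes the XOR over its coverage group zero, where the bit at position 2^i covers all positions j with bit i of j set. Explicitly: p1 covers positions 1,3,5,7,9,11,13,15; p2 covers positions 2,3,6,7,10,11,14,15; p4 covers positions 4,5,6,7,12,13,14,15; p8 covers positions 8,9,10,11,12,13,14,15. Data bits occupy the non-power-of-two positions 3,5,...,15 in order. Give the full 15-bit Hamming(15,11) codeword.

100110001100110

Place data bits at non-power-of-two positions: b3=0, b5=1, b6=0, b7=0, b9=1, b10=1, b11=0, b12=0, b13=1, b14=1, b15=0.
p1 = XOR of data positions {3,5,7,9,11,13,15} = 0⊕1⊕0⊕1⊕0⊕1⊕0 = 1
p2 = XOR of data positions {3,6,7,10,11,14,15} = 0⊕0⊕0⊕1⊕0⊕1⊕0 = 0
p4 = XOR of data positions {5,6,7,12,13,14,15} = 1⊕0⊕0⊕0⊕1⊕1⊕0 = 1
p8 = XOR of data positions {9,10,11,12,13,14,15} = 1⊕1⊕0⊕0⊕1⊕1⊕0 = 0
Codeword b1..b15 = 100110001100110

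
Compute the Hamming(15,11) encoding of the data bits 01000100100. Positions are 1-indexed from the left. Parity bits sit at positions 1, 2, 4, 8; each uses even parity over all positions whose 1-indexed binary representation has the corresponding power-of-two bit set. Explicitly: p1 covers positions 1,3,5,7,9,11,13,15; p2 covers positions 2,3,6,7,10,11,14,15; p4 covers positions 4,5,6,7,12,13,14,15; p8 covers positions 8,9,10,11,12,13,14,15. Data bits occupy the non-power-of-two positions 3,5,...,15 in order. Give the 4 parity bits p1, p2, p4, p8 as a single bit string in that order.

Place data bits at non-power-of-two positions: b3=0, b5=1, b6=0, b7=0, b9=0, b10=1, b11=0, b12=0, b13=1, b14=0, b15=0.
p1 = XOR of data positions {3,5,7,9,11,13,15} = 0⊕1⊕0⊕0⊕0⊕1⊕0 = 0
p2 = XOR of data positions {3,6,7,10,11,14,15} = 0⊕0⊕0⊕1⊕0⊕0⊕0 = 1
p4 = XOR of data positions {5,6,7,12,13,14,15} = 1⊕0⊕0⊕0⊕1⊕0⊕0 = 0
p8 = XOR of data positions {9,10,11,12,13,14,15} = 0⊕1⊕0⊕0⊕1⊕0⊕0 = 0
Parity bits p1,p2,p4,p8 = 0100

0100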